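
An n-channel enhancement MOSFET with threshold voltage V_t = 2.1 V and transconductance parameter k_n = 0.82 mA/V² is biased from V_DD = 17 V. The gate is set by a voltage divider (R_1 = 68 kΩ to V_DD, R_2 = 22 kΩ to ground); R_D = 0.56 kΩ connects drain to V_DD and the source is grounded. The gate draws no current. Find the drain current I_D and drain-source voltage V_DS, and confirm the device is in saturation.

I_D ≈ 1.7 mA, V_DS ≈ 16 V

V_G = V_DD·R_2/(R_1+R_2) = 17×22/90 = 4.16 V. With the source grounded, V_GS = V_G = 4.16 V.
Assume saturation: I_D = (k_n/2)(V_GS − V_t)² = (0.82/2)×(4.16 − 2.1)² = 0.41×2.06² = 1.73 mA.
V_DS = V_DD − I_D·R_D = 17 − 1.73×0.56 = 16 V.
Saturation requires V_DS ≥ V_GS − V_t = 2.06 V; 16 ≥ 2.06 ✓.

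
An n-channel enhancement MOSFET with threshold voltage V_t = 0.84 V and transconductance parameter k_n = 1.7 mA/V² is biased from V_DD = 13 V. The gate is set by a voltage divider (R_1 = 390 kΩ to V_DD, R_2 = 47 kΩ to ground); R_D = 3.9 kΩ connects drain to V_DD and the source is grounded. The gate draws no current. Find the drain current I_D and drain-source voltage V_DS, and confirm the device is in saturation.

I_D ≈ 0.26 mA, V_DS ≈ 12 V

V_G = V_DD·R_2/(R_1+R_2) = 13×47/437 = 1.4 V. With the source grounded, V_GS = V_G = 1.4 V.
Assume saturation: I_D = (k_n/2)(V_GS − V_t)² = (1.7/2)×(1.4 − 0.84)² = 0.85×0.558² = 0.265 mA.
V_DS = V_DD − I_D·R_D = 13 − 0.265×3.9 = 12 V.
Saturation requires V_DS ≥ V_GS − V_t = 0.558 V; 12 ≥ 0.558 ✓.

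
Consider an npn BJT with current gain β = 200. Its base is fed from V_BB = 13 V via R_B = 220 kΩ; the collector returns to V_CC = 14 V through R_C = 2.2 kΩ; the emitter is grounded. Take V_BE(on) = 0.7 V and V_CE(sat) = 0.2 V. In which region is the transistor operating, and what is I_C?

saturation; I_C ≈ 6.3 mA

Assume active: I_B = (13 − 0.7)/220 = 0.0559 mA, giving I_C = β·I_B = 11.2 mA.
But then V_CE = 14 − 11.2×2.2 = -10.6 V < V_CE(sat) = 0.2 V — impossible in the active region.
So the transistor is saturated. With V_CE = 0.2 V, I_C = (V_CC − 0.2)/R_C = 13.8/2.2 = 6.27 mA.
Check: β·I_B = 11.2 mA > I_C = 6.27 mA, confirming saturation.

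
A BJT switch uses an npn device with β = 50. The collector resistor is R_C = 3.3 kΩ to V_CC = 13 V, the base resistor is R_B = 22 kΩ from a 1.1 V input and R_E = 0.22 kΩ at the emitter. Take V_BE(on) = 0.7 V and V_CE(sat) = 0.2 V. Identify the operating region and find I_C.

active; I_C ≈ 0.6 mA

Assume active. Base-emitter loop: I_B = (V_BB − V_BE)/(R_B + (β+1)R_E) = (1.1 − 0.7)/(22 + 51×0.22) = 0.012 mA.
I_C = β·I_B = 50×0.012 = 0.602 mA.
V_CE = V_CC − I_C·R_C − I_E·R_E = 13 − 0.602×3.3 − 0.614×0.22 = 10.9 V > V_CE(sat), so the active-region assumption holds.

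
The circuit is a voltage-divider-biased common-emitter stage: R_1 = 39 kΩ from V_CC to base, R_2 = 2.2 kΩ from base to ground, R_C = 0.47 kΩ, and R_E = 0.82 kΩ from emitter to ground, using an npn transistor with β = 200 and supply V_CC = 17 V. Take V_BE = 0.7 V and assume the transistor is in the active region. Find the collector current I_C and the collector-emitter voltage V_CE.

Thevenize the base divider: V_Th = V_CC·R_2/(R_1+R_2) = 17×2.2/41.2 = 0.908 V, R_Th = R_1‖R_2 = 2.08 kΩ.
Base-emitter loop: V_Th = I_B·R_Th + V_BE + (β+1)I_B·R_E, so I_B = (0.908 − 0.7) / (2.08 + 201×0.82) = 0.00124 mA.
I_C = β·I_B = 200×0.00124 = 0.249 mA, and I_E = (β+1)I_B = 0.25 mA.
V_CE = V_CC − I_C·R_C − I_E·R_E = 17 − 0.249×0.47 − 0.25×0.82 = 16.7 V.
V_CE = 16.7 V > 0.2 V confirms active-region operation.

I_C ≈ 0.25 mA, V_CE ≈ 17 V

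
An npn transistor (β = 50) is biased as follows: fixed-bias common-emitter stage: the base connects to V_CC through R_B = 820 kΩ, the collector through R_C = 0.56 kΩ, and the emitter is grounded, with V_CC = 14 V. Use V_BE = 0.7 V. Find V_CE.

V_CE ≈ 14 V

Base loop: V_CC = I_B·R_B + V_BE, so I_B = (14 − 0.7)/820 kΩ = 0.0162 mA.
In the active region I_C = β·I_B = 50 × 0.0162 = 0.811 mA.
Collector loop: V_CE = V_CC − I_C·R_C = 14 − 0.811×0.56 = 13.5 V.
Since V_CE = 13.5 V > V_CE(sat) ≈ 0.2 V, the transistor is in the active region as assumed.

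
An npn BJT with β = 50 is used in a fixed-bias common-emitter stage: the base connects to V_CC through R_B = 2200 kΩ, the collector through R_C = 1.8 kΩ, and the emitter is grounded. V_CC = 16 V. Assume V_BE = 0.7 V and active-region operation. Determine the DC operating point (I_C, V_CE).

I_C ≈ 0.35 mA, V_CE ≈ 15 V

Base loop: V_CC = I_B·R_B + V_BE, so I_B = (16 − 0.7)/2200 kΩ = 0.00695 mA.
In the active region I_C = β·I_B = 50 × 0.00695 = 0.348 mA.
Collector loop: V_CE = V_CC − I_C·R_C = 16 − 0.348×1.8 = 15.4 V.
Since V_CE = 15.4 V > V_CE(sat) ≈ 0.2 V, the transistor is in the active region as assumed.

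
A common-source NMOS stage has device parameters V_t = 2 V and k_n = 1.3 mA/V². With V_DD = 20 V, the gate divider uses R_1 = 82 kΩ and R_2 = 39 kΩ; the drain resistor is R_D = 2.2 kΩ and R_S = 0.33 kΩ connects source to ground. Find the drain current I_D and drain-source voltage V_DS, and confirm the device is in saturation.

V_G = V_DD·R_2/(R_1+R_2) = 20×39/121 = 6.45 V.
Assume saturation: I_D = (k_n/2)(V_GS − V_t)² with V_GS = V_G − I_D·R_S = 6.45 − 0.33·I_D.
Substituting gives 0.0708·I_D² − 2.91·I_D + 12.9 = 0, with roots I_D = 5.04 or 36 mA.
The root I_D = 36 mA gives V_GS = -5.45 V ≤ V_t, so take I_D = 5.04 mA.
Then V_GS = 4.78 V and V_DS = V_DD − I_D(R_D+R_S) = 20 − 5.04×2.53 = 7.26 V.
Saturation requires V_DS ≥ V_GS − V_t = 2.78 V; 7.26 ≥ 2.78 ✓.

I_D ≈ 5 mA, V_DS ≈ 7.3 V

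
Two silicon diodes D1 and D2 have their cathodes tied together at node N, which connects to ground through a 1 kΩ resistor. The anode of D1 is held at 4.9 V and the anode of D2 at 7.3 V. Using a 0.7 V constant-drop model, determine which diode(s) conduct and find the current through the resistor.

Only D2 conducts; I_R ≈ 6.6 mA

Assume both conduct. Then node N would need to be at both 4.9−0.7 = 4.2 V and 7.3−0.7 = 6.6 V, which is impossible.
Assume only D2 conducts: V_N = 7.3 − 0.7 = 6.6 V, so I_R = 6.6/1 = 6.6 mA.
Check D1: its anode-to-cathode voltage is 4.9 − 6.6 = -1.7 V < 0.7 V, so it is off. The assumption is consistent.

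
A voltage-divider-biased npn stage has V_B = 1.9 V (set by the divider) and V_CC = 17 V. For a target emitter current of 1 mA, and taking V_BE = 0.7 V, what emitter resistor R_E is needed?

V_E = V_B − V_BE = 1.9 − 0.7 = 1.2 V.
R_E = V_E / I_E = 1.2 / 1 = 1.2 kΩ.

R_E ≈ 1.2 kΩ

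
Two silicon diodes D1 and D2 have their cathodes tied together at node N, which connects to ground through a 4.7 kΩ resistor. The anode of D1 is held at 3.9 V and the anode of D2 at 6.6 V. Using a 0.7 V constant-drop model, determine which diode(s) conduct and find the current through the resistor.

Only D2 conducts; I_R ≈ 1.3 mA

Assume both conduct. Then node N would need to be at both 3.9−0.7 = 3.2 V and 6.6−0.7 = 5.9 V, which is impossible.
Assume only D2 conducts: V_N = 6.6 − 0.7 = 5.9 V, so I_R = 5.9/4.7 = 1.26 mA.
Check D1: its anode-to-cathode voltage is 3.9 − 5.9 = -2 V < 0.7 V, so it is off. The assumption is consistent.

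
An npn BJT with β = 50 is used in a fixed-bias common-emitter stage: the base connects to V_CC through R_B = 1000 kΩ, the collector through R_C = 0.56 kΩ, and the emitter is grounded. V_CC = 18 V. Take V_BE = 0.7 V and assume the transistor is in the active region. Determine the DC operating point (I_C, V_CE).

I_C ≈ 0.86 mA, V_CE ≈ 18 V

Base loop: V_CC = I_B·R_B + V_BE, so I_B = (18 − 0.7)/1000 kΩ = 0.0173 mA.
In the active region I_C = β·I_B = 50 × 0.0173 = 0.865 mA.
Collector loop: V_CE = V_CC − I_C·R_C = 18 − 0.865×0.56 = 17.5 V.
Since V_CE = 17.5 V > V_CE(sat) ≈ 0.2 V, the transistor is in the active region as assumed.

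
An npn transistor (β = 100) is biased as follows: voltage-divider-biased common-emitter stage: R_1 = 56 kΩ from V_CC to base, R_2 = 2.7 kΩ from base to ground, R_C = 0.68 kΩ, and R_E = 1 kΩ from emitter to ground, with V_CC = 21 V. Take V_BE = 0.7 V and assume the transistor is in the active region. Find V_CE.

V_CE ≈ 21 V

Thevenize the base divider: V_Th = V_CC·R_2/(R_1+R_2) = 21×2.7/58.7 = 0.966 V, R_Th = R_1‖R_2 = 2.58 kΩ.
Base-emitter loop: V_Th = I_B·R_Th + V_BE + (β+1)I_B·R_E, so I_B = (0.966 − 0.7) / (2.58 + 101×1) = 0.00257 mA.
I_C = β·I_B = 100×0.00257 = 0.257 mA, and I_E = (β+1)I_B = 0.259 mA.
V_CE = V_CC − I_C·R_C − I_E·R_E = 21 − 0.257×0.68 − 0.259×1 = 20.6 V.
V_CE = 20.6 V > 0.2 V confirms active-region operation.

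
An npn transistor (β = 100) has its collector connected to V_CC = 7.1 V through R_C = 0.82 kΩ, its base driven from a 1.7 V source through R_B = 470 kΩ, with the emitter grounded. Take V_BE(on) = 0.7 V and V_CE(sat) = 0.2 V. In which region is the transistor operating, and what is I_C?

active; I_C ≈ 0.21 mA

Assume active. Base-emitter loop: I_B = (V_BB − V_BE)/R_B = (1.7 − 0.7)/470 = 0.00213 mA.
I_C = β·I_B = 100×0.00213 = 0.213 mA.
V_CE = V_CC − I_C·R_C = 7.1 − 0.213×0.82 = 6.93 V > V_CE(sat), so the active-region assumption holds.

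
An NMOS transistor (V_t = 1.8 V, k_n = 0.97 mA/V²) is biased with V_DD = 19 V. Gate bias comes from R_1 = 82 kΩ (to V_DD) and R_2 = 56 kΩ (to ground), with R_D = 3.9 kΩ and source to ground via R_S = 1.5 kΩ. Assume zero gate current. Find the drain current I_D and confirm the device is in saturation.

I_D ≈ 2.4 mA

V_G = V_DD·R_2/(R_1+R_2) = 19×56/138 = 7.71 V.
Assume saturation: I_D = (k_n/2)(V_GS − V_t)² with V_GS = V_G − I_D·R_S = 7.71 − 1.5·I_D.
Substituting gives 1.09·I_D² − 9.6·I_D + 16.9 = 0, with roots I_D = 2.44 or 6.35 mA.
The root I_D = 6.35 mA gives V_GS = -1.82 V ≤ V_t, so take I_D = 2.44 mA.
Then V_GS = 4.04 V and V_DS = V_DD − I_D(R_D+R_S) = 19 − 2.44×5.4 = 5.8 V.
Saturation requires V_DS ≥ V_GS − V_t = 2.24 V; 5.8 ≥ 2.24 ✓.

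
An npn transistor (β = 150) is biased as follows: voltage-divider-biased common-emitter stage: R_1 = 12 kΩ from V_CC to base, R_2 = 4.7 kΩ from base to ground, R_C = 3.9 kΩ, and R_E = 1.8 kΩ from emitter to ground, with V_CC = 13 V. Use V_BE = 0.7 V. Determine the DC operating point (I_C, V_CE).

Thevenize the base divider: V_Th = V_CC·R_2/(R_1+R_2) = 13×4.7/16.7 = 3.66 V, R_Th = R_1‖R_2 = 3.38 kΩ.
Base-emitter loop: V_Th = I_B·R_Th + V_BE + (β+1)I_B·R_E, so I_B = (3.66 − 0.7) / (3.38 + 151×1.8) = 0.0108 mA.
I_C = β·I_B = 150×0.0108 = 1.61 mA, and I_E = (β+1)I_B = 1.62 mA.
V_CE = V_CC − I_C·R_C − I_E·R_E = 13 − 1.61×3.9 − 1.62×1.8 = 3.79 V.
V_CE = 3.79 V > 0.2 V confirms active-region operation.

I_C ≈ 1.6 mA, V_CE ≈ 3.8 V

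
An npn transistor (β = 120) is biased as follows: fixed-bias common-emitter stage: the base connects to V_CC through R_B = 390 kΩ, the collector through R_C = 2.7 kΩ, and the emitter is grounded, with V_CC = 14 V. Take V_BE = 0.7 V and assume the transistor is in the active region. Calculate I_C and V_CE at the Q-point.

Base loop: V_CC = I_B·R_B + V_BE, so I_B = (14 − 0.7)/390 kΩ = 0.0341 mA.
In the active region I_C = β·I_B = 120 × 0.0341 = 4.09 mA.
Collector loop: V_CE = V_CC − I_C·R_C = 14 − 4.09×2.7 = 2.95 V.
Since V_CE = 2.95 V > V_CE(sat) ≈ 0.2 V, the transistor is in the active region as assumed.

I_C ≈ 4.1 mA, V_CE ≈ 3 V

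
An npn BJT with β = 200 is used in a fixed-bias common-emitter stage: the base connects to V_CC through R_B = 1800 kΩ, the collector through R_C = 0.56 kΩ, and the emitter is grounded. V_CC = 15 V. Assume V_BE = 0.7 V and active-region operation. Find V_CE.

Base loop: V_CC = I_B·R_B + V_BE, so I_B = (15 − 0.7)/1800 kΩ = 0.00794 mA.
In the active region I_C = β·I_B = 200 × 0.00794 = 1.59 mA.
Collector loop: V_CE = V_CC − I_C·R_C = 15 − 1.59×0.56 = 14.1 V.
Since V_CE = 14.1 V > V_CE(sat) ≈ 0.2 V, the transistor is in the active region as assumed.

V_CE ≈ 14 V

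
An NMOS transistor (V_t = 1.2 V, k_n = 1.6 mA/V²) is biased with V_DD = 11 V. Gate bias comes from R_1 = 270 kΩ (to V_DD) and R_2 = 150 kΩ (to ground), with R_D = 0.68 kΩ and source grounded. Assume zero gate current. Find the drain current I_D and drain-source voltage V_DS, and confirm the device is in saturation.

I_D ≈ 6 mA, V_DS ≈ 6.9 V

V_G = V_DD·R_2/(R_1+R_2) = 11×150/420 = 3.93 V. With the source grounded, V_GS = V_G = 3.93 V.
Assume saturation: I_D = (k_n/2)(V_GS − V_t)² = (1.6/2)×(3.93 − 1.2)² = 0.8×2.73² = 5.96 mA.
V_DS = V_DD − I_D·R_D = 11 − 5.96×0.68 = 6.95 V.
Saturation requires V_DS ≥ V_GS − V_t = 2.73 V; 6.95 ≥ 2.73 ✓.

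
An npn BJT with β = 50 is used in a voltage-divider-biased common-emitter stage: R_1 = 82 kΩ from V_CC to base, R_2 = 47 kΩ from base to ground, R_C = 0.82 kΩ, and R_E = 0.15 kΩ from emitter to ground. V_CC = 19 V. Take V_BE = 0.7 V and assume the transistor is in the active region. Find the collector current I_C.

I_C ≈ 8.3 mA

Thevenize the base divider: V_Th = V_CC·R_2/(R_1+R_2) = 19×47/129 = 6.92 V, R_Th = R_1‖R_2 = 29.9 kΩ.
Base-emitter loop: V_Th = I_B·R_Th + V_BE + (β+1)I_B·R_E, so I_B = (6.92 − 0.7) / (29.9 + 51×0.15) = 0.166 mA.
I_C = β·I_B = 50×0.166 = 8.29 mA, and I_E = (β+1)I_B = 8.46 mA.
V_CE = V_CC − I_C·R_C − I_E·R_E = 19 − 8.29×0.82 − 8.46×0.15 = 10.9 V.
V_CE = 10.9 V > 0.2 V confirms active-region operation.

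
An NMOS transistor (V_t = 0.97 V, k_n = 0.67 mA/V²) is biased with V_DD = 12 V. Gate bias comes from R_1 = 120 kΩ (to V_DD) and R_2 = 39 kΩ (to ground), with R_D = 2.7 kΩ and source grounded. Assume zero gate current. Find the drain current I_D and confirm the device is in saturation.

I_D ≈ 1.3 mA

V_G = V_DD·R_2/(R_1+R_2) = 12×39/159 = 2.94 V. With the source grounded, V_GS = V_G = 2.94 V.
Assume saturation: I_D = (k_n/2)(V_GS − V_t)² = (0.67/2)×(2.94 − 0.97)² = 0.335×1.97² = 1.3 mA.
V_DS = V_DD − I_D·R_D = 12 − 1.3×2.7 = 8.48 V.
Saturation requires V_DS ≥ V_GS − V_t = 1.97 V; 8.48 ≥ 1.97 ✓.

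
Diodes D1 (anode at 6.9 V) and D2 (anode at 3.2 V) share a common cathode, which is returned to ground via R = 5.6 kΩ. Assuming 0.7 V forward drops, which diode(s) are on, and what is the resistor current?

Assume both conduct. Then node N would need to be at both 6.9−0.7 = 6.2 V and 3.2−0.7 = 2.5 V, which is impossible.
Assume only D1 conducts: V_N = 6.9 − 0.7 = 6.2 V, so I_R = 6.2/5.6 = 1.11 mA.
Check D2: its anode-to-cathode voltage is 3.2 − 6.2 = -3 V < 0.7 V, so it is off. The assumption is consistent.

Only D1 conducts; I_R ≈ 1.1 mA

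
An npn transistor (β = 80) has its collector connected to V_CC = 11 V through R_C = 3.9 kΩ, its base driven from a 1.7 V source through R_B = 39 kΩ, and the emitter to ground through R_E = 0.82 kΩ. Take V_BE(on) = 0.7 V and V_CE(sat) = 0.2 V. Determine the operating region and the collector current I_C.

Assume active. Base-emitter loop: I_B = (V_BB − V_BE)/(R_B + (β+1)R_E) = (1.7 − 0.7)/(39 + 81×0.82) = 0.00949 mA.
I_C = β·I_B = 80×0.00949 = 0.759 mA.
V_CE = V_CC − I_C·R_C − I_E·R_E = 11 − 0.759×3.9 − 0.768×0.82 = 7.41 V > V_CE(sat), so the active-region assumption holds.

active; I_C ≈ 0.76 mA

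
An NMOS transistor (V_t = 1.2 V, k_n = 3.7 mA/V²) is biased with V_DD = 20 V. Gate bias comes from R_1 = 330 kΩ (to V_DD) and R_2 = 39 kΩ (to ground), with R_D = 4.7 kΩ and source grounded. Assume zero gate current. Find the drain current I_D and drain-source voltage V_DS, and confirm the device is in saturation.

V_G = V_DD·R_2/(R_1+R_2) = 20×39/369 = 2.11 V. With the source grounded, V_GS = V_G = 2.11 V.
Assume saturation: I_D = (k_n/2)(V_GS − V_t)² = (3.7/2)×(2.11 − 1.2)² = 1.85×0.914² = 1.54 mA.
V_DS = V_DD − I_D·R_D = 20 − 1.54×4.7 = 12.7 V.
Saturation requires V_DS ≥ V_GS − V_t = 0.914 V; 12.7 ≥ 0.914 ✓.

I_D ≈ 1.5 mA, V_DS ≈ 13 V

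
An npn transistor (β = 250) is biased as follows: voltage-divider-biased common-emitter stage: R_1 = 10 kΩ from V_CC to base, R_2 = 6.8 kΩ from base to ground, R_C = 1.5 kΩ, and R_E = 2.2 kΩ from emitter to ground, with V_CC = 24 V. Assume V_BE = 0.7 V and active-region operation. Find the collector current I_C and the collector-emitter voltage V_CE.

I_C ≈ 4.1 mA, V_CE ≈ 9 V

Thevenize the base divider: V_Th = V_CC·R_2/(R_1+R_2) = 24×6.8/16.8 = 9.71 V, R_Th = R_1‖R_2 = 4.05 kΩ.
Base-emitter loop: V_Th = I_B·R_Th + V_BE + (β+1)I_B·R_E, so I_B = (9.71 − 0.7) / (4.05 + 251×2.2) = 0.0162 mA.
I_C = β·I_B = 250×0.0162 = 4.05 mA, and I_E = (β+1)I_B = 4.07 mA.
V_CE = V_CC − I_C·R_C − I_E·R_E = 24 − 4.05×1.5 − 4.07×2.2 = 8.97 V.
V_CE = 8.97 V > 0.2 V confirms active-region operation.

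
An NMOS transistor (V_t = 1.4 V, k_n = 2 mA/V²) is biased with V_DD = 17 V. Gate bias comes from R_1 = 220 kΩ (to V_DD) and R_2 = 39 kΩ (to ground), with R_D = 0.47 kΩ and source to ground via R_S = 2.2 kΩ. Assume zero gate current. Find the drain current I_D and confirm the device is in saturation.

V_G = V_DD·R_2/(R_1+R_2) = 17×39/259 = 2.56 V.
Assume saturation: I_D = (k_n/2)(V_GS − V_t)² with V_GS = V_G − I_D·R_S = 2.56 − 2.2·I_D.
Substituting gives 4.84·I_D² − 6.1·I_D + 1.35 = 0, with roots I_D = 0.285 or 0.976 mA.
The root I_D = 0.976 mA gives V_GS = 0.412 V ≤ V_t, so take I_D = 0.285 mA.
Then V_GS = 1.93 V and V_DS = V_DD − I_D(R_D+R_S) = 17 − 0.285×2.67 = 16.2 V.
Saturation requires V_DS ≥ V_GS − V_t = 0.534 V; 16.2 ≥ 0.534 ✓.

I_D ≈ 0.28 mA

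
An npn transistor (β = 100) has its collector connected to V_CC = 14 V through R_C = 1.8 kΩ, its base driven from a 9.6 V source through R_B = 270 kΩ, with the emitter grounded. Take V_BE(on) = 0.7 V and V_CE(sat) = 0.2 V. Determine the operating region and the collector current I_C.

active; I_C ≈ 3.3 mA

Assume active. Base-emitter loop: I_B = (V_BB − V_BE)/R_B = (9.6 − 0.7)/270 = 0.033 mA.
I_C = β·I_B = 100×0.033 = 3.3 mA.
V_CE = V_CC − I_C·R_C = 14 − 3.3×1.8 = 8.07 V > V_CE(sat), so the active-region assumption holds.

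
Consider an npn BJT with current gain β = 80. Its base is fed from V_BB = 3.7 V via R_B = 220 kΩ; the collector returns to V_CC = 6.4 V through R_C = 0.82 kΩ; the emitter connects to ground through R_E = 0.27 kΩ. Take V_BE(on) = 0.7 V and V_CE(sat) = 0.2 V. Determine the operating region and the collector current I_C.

active; I_C ≈ 0.99 mA

Assume active. Base-emitter loop: I_B = (V_BB − V_BE)/(R_B + (β+1)R_E) = (3.7 − 0.7)/(220 + 81×0.27) = 0.0124 mA.
I_C = β·I_B = 80×0.0124 = 0.992 mA.
V_CE = V_CC − I_C·R_C − I_E·R_E = 6.4 − 0.992×0.82 − 1×0.27 = 5.32 V > V_CE(sat), so the active-region assumption holds.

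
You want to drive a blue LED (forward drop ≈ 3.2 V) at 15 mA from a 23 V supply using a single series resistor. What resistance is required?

The resistor drops V_S − V_D = 23 − 3.2 = 19.8 V at 15 mA.
R = 19.8 V / 15 mA = 1.32 kΩ.

R ≈ 1.3 kΩ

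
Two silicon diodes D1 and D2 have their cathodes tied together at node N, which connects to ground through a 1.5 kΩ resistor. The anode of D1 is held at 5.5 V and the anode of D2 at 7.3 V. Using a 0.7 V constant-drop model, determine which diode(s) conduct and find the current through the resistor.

Assume both conduct. Then node N would need to be at both 5.5−0.7 = 4.8 V and 7.3−0.7 = 6.6 V, which is impossible.
Assume only D2 conducts: V_N = 7.3 − 0.7 = 6.6 V, so I_R = 6.6/1.5 = 4.4 mA.
Check D1: its anode-to-cathode voltage is 5.5 − 6.6 = -1.1 V < 0.7 V, so it is off. The assumption is consistent.

Only D2 conducts; I_R ≈ 4.4 mA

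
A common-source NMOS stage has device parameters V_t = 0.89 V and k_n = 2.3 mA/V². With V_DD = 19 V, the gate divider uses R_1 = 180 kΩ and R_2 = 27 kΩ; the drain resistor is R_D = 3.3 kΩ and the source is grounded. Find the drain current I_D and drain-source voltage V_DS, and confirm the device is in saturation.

I_D ≈ 2.9 mA, V_DS ≈ 9.4 V

V_G = V_DD·R_2/(R_1+R_2) = 19×27/207 = 2.48 V. With the source grounded, V_GS = V_G = 2.48 V.
Assume saturation: I_D = (k_n/2)(V_GS − V_t)² = (2.3/2)×(2.48 − 0.89)² = 1.15×1.59² = 2.9 mA.
V_DS = V_DD − I_D·R_D = 19 − 2.9×3.3 = 9.43 V.
Saturation requires V_DS ≥ V_GS − V_t = 1.59 V; 9.43 ≥ 1.59 ✓.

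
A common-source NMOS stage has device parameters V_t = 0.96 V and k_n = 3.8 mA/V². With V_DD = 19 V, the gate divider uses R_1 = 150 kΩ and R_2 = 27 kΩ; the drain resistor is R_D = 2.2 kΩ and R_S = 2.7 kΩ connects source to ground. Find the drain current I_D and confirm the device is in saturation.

I_D ≈ 0.52 mA

V_G = V_DD·R_2/(R_1+R_2) = 19×27/177 = 2.9 V.
Assume saturation: I_D = (k_n/2)(V_GS − V_t)² with V_GS = V_G − I_D·R_S = 2.9 − 2.7·I_D.
Substituting gives 13.9·I_D² − 20.9·I_D + 7.14 = 0, with roots I_D = 0.523 or 0.984 mA.
The root I_D = 0.984 mA gives V_GS = 0.24 V ≤ V_t, so take I_D = 0.523 mA.
Then V_GS = 1.48 V and V_DS = V_DD − I_D(R_D+R_S) = 19 − 0.523×4.9 = 16.4 V.
Saturation requires V_DS ≥ V_GS − V_t = 0.525 V; 16.4 ≥ 0.525 ✓.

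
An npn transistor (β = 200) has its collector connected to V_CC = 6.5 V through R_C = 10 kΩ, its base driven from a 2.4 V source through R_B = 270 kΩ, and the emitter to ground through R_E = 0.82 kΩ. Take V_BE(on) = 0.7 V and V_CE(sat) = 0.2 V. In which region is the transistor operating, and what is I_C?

saturation; I_C ≈ 0.58 mA

Assume active: I_B = (2.4 − 0.7)/(270 + 201×0.82) = 0.00391 mA, I_C = β·I_B = 0.782 mA.
Then V_CE = 6.5 − 0.782×10 − 0.786×0.82 = -1.96 V < 0.2 V — the active assumption fails.
Re-solve with V_CE = 0.2 V. KCL at the emitter: V_E/R_E = (V_BB−0.7−V_E)/R_B + (V_CC−0.2−V_E)/R_C, giving V_E = 0.481 V.
I_C = (V_CC − 0.2 − V_E)/R_C = (6.3 − 0.481)/10 = 0.582 mA.
Check: I_B = (1.7 − 0.481)/270 = 0.00452 mA, and β·I_B = 0.903 mA > I_C, confirming saturation.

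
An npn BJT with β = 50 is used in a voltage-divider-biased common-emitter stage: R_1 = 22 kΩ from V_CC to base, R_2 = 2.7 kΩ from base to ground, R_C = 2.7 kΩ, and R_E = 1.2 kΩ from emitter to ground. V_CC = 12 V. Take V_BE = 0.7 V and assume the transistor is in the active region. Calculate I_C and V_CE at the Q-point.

Thevenize the base divider: V_Th = V_CC·R_2/(R_1+R_2) = 12×2.7/24.7 = 1.31 V, R_Th = R_1‖R_2 = 2.4 kΩ.
Base-emitter loop: V_Th = I_B·R_Th + V_BE + (β+1)I_B·R_E, so I_B = (1.31 − 0.7) / (2.4 + 51×1.2) = 0.00962 mA.
I_C = β·I_B = 50×0.00962 = 0.481 mA, and I_E = (β+1)I_B = 0.491 mA.
V_CE = V_CC − I_C·R_C − I_E·R_E = 12 − 0.481×2.7 − 0.491×1.2 = 10.1 V.
V_CE = 10.1 V > 0.2 V confirms active-region operation.

I_C ≈ 0.48 mA, V_CE ≈ 10 V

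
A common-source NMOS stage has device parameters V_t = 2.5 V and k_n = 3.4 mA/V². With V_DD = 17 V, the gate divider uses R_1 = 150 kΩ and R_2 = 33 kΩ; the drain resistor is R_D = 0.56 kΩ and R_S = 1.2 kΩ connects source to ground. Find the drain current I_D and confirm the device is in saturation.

V_G = V_DD·R_2/(R_1+R_2) = 17×33/183 = 3.07 V.
Assume saturation: I_D = (k_n/2)(V_GS − V_t)² with V_GS = V_G − I_D·R_S = 3.07 − 1.2·I_D.
Substituting gives 2.45·I_D² − 3.31·I_D + 0.544 = 0, with roots I_D = 0.192 or 1.16 mA.
The root I_D = 1.16 mA gives V_GS = 1.67 V ≤ V_t, so take I_D = 0.192 mA.
Then V_GS = 2.84 V and V_DS = V_DD − I_D(R_D+R_S) = 17 − 0.192×1.76 = 16.7 V.
Saturation requires V_DS ≥ V_GS − V_t = 0.336 V; 16.7 ≥ 0.336 ✓.

I_D ≈ 0.19 mA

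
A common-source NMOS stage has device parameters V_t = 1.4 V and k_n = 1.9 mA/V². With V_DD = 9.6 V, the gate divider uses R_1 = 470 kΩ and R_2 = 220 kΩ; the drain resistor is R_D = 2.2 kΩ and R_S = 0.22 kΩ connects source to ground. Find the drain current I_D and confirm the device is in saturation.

I_D ≈ 1.6 mA

V_G = V_DD·R_2/(R_1+R_2) = 9.6×220/690 = 3.06 V.
Assume saturation: I_D = (k_n/2)(V_GS − V_t)² with V_GS = V_G − I_D·R_S = 3.06 − 0.22·I_D.
Substituting gives 0.046·I_D² − 1.69·I_D + 2.62 = 0, with roots I_D = 1.62 or 35.2 mA.
The root I_D = 35.2 mA gives V_GS = -4.69 V ≤ V_t, so take I_D = 1.62 mA.
Then V_GS = 2.7 V and V_DS = V_DD − I_D(R_D+R_S) = 9.6 − 1.62×2.42 = 5.68 V.
Saturation requires V_DS ≥ V_GS − V_t = 1.3 V; 5.68 ≥ 1.3 ✓.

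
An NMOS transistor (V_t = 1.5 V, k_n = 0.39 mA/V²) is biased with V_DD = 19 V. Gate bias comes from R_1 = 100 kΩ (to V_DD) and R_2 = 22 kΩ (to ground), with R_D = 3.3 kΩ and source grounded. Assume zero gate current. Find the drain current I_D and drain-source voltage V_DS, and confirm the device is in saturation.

V_G = V_DD·R_2/(R_1+R_2) = 19×22/122 = 3.43 V. With the source grounded, V_GS = V_G = 3.43 V.
Assume saturation: I_D = (k_n/2)(V_GS − V_t)² = (0.39/2)×(3.43 − 1.5)² = 0.195×1.93² = 0.724 mA.
V_DS = V_DD − I_D·R_D = 19 − 0.724×3.3 = 16.6 V.
Saturation requires V_DS ≥ V_GS − V_t = 1.93 V; 16.6 ≥ 1.93 ✓.

I_D ≈ 0.72 mA, V_DS ≈ 17 V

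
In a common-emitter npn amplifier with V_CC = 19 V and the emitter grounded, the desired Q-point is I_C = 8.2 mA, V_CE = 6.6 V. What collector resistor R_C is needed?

Collector loop: V_CC = I_C·R_C + V_CE.
R_C = (V_CC − V_CE)/I_C = (19 − 6.6)/8.2 = 1.51 kΩ.

R_C ≈ 1.5 kΩ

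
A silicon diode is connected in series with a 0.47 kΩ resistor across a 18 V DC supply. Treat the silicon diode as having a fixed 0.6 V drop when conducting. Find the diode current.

I ≈ 37 mA

KVL around the loop: 18 = V_D + I·R = 0.6 + I × 0.47 kΩ.
So I = (18 − 0.6) / 0.47 kΩ = 17.4 / 0.47 = 37 mA.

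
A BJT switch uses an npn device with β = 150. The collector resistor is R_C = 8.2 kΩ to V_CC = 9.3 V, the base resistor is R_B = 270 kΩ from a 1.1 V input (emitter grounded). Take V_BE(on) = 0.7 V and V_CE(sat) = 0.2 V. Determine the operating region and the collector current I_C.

Assume active. Base-emitter loop: I_B = (V_BB − V_BE)/R_B = (1.1 − 0.7)/270 = 0.00148 mA.
I_C = β·I_B = 150×0.00148 = 0.222 mA.
V_CE = V_CC − I_C·R_C = 9.3 − 0.222×8.2 = 7.48 V > V_CE(sat), so the active-region assumption holds.

active; I_C ≈ 0.22 mA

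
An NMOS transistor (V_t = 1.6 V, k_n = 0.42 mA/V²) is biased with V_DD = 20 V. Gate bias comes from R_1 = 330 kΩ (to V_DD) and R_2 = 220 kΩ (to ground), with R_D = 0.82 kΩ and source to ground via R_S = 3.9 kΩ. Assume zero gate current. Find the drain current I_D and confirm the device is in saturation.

I_D ≈ 1.1 mA

V_G = V_DD·R_2/(R_1+R_2) = 20×220/550 = 8 V.
Assume saturation: I_D = (k_n/2)(V_GS − V_t)² with V_GS = V_G − I_D·R_S = 8 − 3.9·I_D.
Substituting gives 3.19·I_D² − 11.5·I_D + 8.6 = 0, with roots I_D = 1.06 or 2.53 mA.
The root I_D = 2.53 mA gives V_GS = -1.87 V ≤ V_t, so take I_D = 1.06 mA.
Then V_GS = 3.85 V and V_DS = V_DD − I_D(R_D+R_S) = 20 − 1.06×4.72 = 15 V.
Saturation requires V_DS ≥ V_GS − V_t = 2.25 V; 15 ≥ 2.25 ✓.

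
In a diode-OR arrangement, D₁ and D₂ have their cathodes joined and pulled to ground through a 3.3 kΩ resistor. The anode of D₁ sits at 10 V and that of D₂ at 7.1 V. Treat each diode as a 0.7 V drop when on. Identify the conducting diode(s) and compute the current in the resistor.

Only D₁ conducts; I_R ≈ 2.8 mA

Assume both conduct. Then node N would need to be at both 10−0.7 = 9.3 V and 7.1−0.7 = 6.4 V, which is impossible.
Assume only D₁ conducts: V_N = 10 − 0.7 = 9.3 V, so I_R = 9.3/3.3 = 2.82 mA.
Check D₂: its anode-to-cathode voltage is 7.1 − 9.3 = -2.2 V < 0.7 V, so it is off. The assumption is consistent.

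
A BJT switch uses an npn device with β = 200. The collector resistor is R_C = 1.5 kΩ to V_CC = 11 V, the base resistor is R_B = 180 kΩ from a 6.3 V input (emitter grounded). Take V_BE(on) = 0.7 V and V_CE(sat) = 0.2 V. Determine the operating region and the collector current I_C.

Assume active. Base-emitter loop: I_B = (V_BB − V_BE)/R_B = (6.3 − 0.7)/180 = 0.0311 mA.
I_C = β·I_B = 200×0.0311 = 6.22 mA.
V_CE = V_CC − I_C·R_C = 11 − 6.22×1.5 = 1.67 V > V_CE(sat), so the active-region assumption holds.

active; I_C ≈ 6.2 mA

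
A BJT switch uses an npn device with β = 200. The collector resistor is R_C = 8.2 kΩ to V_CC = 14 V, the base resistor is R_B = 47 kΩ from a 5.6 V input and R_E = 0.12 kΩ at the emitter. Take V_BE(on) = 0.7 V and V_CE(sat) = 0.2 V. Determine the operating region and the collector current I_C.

Assume active: I_B = (5.6 − 0.7)/(47 + 201×0.12) = 0.0689 mA, I_C = β·I_B = 13.8 mA.
Then V_CE = 14 − 13.8×8.2 − 13.8×0.12 = -101 V < 0.2 V — the active assumption fails.
Re-solve with V_CE = 0.2 V. KCL at the emitter: V_E/R_E = (V_BB−0.7−V_E)/R_B + (V_CC−0.2−V_E)/R_C, giving V_E = 0.211 V.
I_C = (V_CC − 0.2 − V_E)/R_C = (13.8 − 0.211)/8.2 = 1.66 mA.
Check: I_B = (4.9 − 0.211)/47 = 0.0998 mA, and β·I_B = 20 mA > I_C, confirming saturation.

saturation; I_C ≈ 1.7 mA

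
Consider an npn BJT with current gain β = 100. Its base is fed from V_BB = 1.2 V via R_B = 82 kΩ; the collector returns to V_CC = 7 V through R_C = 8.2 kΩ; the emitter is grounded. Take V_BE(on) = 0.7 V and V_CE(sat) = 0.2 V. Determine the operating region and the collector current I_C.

Assume active. Base-emitter loop: I_B = (V_BB − V_BE)/R_B = (1.2 − 0.7)/82 = 0.0061 mA.
I_C = β·I_B = 100×0.0061 = 0.61 mA.
V_CE = V_CC − I_C·R_C = 7 − 0.61×8.2 = 2 V > V_CE(sat), so the active-region assumption holds.

active; I_C ≈ 0.61 mA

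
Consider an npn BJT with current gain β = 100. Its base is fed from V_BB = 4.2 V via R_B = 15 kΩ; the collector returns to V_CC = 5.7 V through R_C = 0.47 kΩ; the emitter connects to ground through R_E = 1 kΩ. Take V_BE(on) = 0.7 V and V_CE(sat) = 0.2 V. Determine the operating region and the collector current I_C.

Assume active. Base-emitter loop: I_B = (V_BB − V_BE)/(R_B + (β+1)R_E) = (4.2 − 0.7)/(15 + 101×1) = 0.0302 mA.
I_C = β·I_B = 100×0.0302 = 3.02 mA.
V_CE = V_CC − I_C·R_C − I_E·R_E = 5.7 − 3.02×0.47 − 3.05×1 = 1.23 V > V_CE(sat), so the active-region assumption holds.

active; I_C ≈ 3 mA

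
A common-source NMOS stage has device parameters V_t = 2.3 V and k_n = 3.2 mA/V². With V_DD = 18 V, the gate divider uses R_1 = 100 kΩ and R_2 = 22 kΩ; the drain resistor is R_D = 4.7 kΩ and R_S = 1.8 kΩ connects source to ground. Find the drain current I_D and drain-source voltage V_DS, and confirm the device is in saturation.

I_D ≈ 0.29 mA, V_DS ≈ 16 V

V_G = V_DD·R_2/(R_1+R_2) = 18×22/122 = 3.25 V.
Assume saturation: I_D = (k_n/2)(V_GS − V_t)² with V_GS = V_G − I_D·R_S = 3.25 − 1.8·I_D.
Substituting gives 5.18·I_D² − 6.45·I_D + 1.43 = 0, with roots I_D = 0.289 or 0.955 mA.
The root I_D = 0.955 mA gives V_GS = 1.53 V ≤ V_t, so take I_D = 0.289 mA.
Then V_GS = 2.73 V and V_DS = V_DD − I_D(R_D+R_S) = 18 − 0.289×6.5 = 16.1 V.
Saturation requires V_DS ≥ V_GS − V_t = 0.425 V; 16.1 ≥ 0.425 ✓.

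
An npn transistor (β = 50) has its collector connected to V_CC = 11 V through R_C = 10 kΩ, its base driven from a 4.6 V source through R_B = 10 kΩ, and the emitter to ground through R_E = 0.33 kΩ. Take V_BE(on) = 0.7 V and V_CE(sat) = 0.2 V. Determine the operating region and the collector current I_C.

saturation; I_C ≈ 1 mA

Assume active: I_B = (4.6 − 0.7)/(10 + 51×0.33) = 0.145 mA, I_C = β·I_B = 7.27 mA.
Then V_CE = 11 − 7.27×10 − 7.41×0.33 = -64.1 V < 0.2 V — the active assumption fails.
Re-solve with V_CE = 0.2 V. KCL at the emitter: V_E/R_E = (V_BB−0.7−V_E)/R_B + (V_CC−0.2−V_E)/R_C, giving V_E = 0.455 V.
I_C = (V_CC − 0.2 − V_E)/R_C = (10.8 − 0.455)/10 = 1.03 mA.
Check: I_B = (3.9 − 0.455)/10 = 0.344 mA, and β·I_B = 17.2 mA > I_C, confirming saturation.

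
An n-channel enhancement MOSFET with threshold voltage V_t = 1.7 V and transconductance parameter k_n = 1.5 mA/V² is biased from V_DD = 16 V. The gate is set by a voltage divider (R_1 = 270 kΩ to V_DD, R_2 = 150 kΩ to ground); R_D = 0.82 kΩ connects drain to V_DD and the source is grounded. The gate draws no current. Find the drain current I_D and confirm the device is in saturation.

V_G = V_DD·R_2/(R_1+R_2) = 16×150/420 = 5.71 V. With the source grounded, V_GS = V_G = 5.71 V.
Assume saturation: I_D = (k_n/2)(V_GS − V_t)² = (1.5/2)×(5.71 − 1.7)² = 0.75×4.01² = 12.1 mA.
V_DS = V_DD − I_D·R_D = 16 − 12.1×0.82 = 6.09 V.
Saturation requires V_DS ≥ V_GS − V_t = 4.01 V; 6.09 ≥ 4.01 ✓.

I_D ≈ 12 mA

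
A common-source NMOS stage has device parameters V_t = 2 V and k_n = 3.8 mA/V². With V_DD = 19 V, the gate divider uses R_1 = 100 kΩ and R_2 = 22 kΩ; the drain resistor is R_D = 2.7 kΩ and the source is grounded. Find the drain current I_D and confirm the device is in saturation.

I_D ≈ 3.9 mA

V_G = V_DD·R_2/(R_1+R_2) = 19×22/122 = 3.43 V. With the source grounded, V_GS = V_G = 3.43 V.
Assume saturation: I_D = (k_n/2)(V_GS − V_t)² = (3.8/2)×(3.43 − 2)² = 1.9×1.43² = 3.86 mA.
V_DS = V_DD − I_D·R_D = 19 − 3.86×2.7 = 8.56 V.
Saturation requires V_DS ≥ V_GS − V_t = 1.43 V; 8.56 ≥ 1.43 ✓.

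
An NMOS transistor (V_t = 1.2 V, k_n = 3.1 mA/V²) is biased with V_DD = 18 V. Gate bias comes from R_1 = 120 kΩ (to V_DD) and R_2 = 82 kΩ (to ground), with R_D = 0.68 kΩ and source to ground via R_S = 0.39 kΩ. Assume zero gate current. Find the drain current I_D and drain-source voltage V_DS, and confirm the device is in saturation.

I_D ≈ 9.4 mA, V_DS ≈ 8 V

V_G = V_DD·R_2/(R_1+R_2) = 18×82/202 = 7.31 V.
Assume saturation: I_D = (k_n/2)(V_GS − V_t)² with V_GS = V_G − I_D·R_S = 7.31 − 0.39·I_D.
Substituting gives 0.236·I_D² − 8.38·I_D + 57.8 = 0, with roots I_D = 9.36 or 26.2 mA.
The root I_D = 26.2 mA gives V_GS = -2.91 V ≤ V_t, so take I_D = 9.36 mA.
Then V_GS = 3.66 V and V_DS = V_DD − I_D(R_D+R_S) = 18 − 9.36×1.07 = 7.99 V.
Saturation requires V_DS ≥ V_GS − V_t = 2.46 V; 7.99 ≥ 2.46 ✓.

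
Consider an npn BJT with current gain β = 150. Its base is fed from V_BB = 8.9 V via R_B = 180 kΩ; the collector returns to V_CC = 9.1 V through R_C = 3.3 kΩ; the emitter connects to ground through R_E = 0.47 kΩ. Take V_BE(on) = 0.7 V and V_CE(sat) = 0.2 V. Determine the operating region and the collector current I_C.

Assume active: I_B = (8.9 − 0.7)/(180 + 151×0.47) = 0.0327 mA, I_C = β·I_B = 4.9 mA.
Then V_CE = 9.1 − 4.9×3.3 − 4.93×0.47 = -9.39 V < 0.2 V — the active assumption fails.
Re-solve with V_CE = 0.2 V. KCL at the emitter: V_E/R_E = (V_BB−0.7−V_E)/R_B + (V_CC−0.2−V_E)/R_C, giving V_E = 1.13 V.
I_C = (V_CC − 0.2 − V_E)/R_C = (8.9 − 1.13)/3.3 = 2.36 mA.
Check: I_B = (8.2 − 1.13)/180 = 0.0393 mA, and β·I_B = 5.9 mA > I_C, confirming saturation.

saturation; I_C ≈ 2.4 mA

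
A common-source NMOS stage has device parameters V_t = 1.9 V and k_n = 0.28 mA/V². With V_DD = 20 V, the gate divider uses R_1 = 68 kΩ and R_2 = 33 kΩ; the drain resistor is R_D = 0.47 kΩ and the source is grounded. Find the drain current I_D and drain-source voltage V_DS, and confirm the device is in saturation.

V_G = V_DD·R_2/(R_1+R_2) = 20×33/101 = 6.53 V. With the source grounded, V_GS = V_G = 6.53 V.
Assume saturation: I_D = (k_n/2)(V_GS − V_t)² = (0.28/2)×(6.53 − 1.9)² = 0.14×4.63² = 3.01 mA.
V_DS = V_DD − I_D·R_D = 20 − 3.01×0.47 = 18.6 V.
Saturation requires V_DS ≥ V_GS − V_t = 4.63 V; 18.6 ≥ 4.63 ✓.

I_D ≈ 3 mA, V_DS ≈ 19 V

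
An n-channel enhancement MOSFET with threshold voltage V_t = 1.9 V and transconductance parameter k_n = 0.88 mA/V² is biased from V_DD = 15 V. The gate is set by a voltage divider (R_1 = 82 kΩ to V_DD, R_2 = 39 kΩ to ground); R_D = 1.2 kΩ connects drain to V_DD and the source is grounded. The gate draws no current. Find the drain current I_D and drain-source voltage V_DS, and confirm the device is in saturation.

I_D ≈ 3.8 mA, V_DS ≈ 10 V

V_G = V_DD·R_2/(R_1+R_2) = 15×39/121 = 4.83 V. With the source grounded, V_GS = V_G = 4.83 V.
Assume saturation: I_D = (k_n/2)(V_GS − V_t)² = (0.88/2)×(4.83 − 1.9)² = 0.44×2.93² = 3.79 mA.
V_DS = V_DD − I_D·R_D = 15 − 3.79×1.2 = 10.5 V.
Saturation requires V_DS ≥ V_GS − V_t = 2.93 V; 10.5 ≥ 2.93 ✓.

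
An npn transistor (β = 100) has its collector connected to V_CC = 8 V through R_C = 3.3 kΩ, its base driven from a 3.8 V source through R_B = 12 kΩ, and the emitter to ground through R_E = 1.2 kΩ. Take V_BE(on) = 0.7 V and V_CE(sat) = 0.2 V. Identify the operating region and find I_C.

Assume active: I_B = (3.8 − 0.7)/(12 + 101×1.2) = 0.0233 mA, I_C = β·I_B = 2.33 mA.
Then V_CE = 8 − 2.33×3.3 − 2.35×1.2 = -2.5 V < 0.2 V — the active assumption fails.
Re-solve with V_CE = 0.2 V. KCL at the emitter: V_E/R_E = (V_BB−0.7−V_E)/R_B + (V_CC−0.2−V_E)/R_C, giving V_E = 2.15 V.
I_C = (V_CC − 0.2 − V_E)/R_C = (7.8 − 2.15)/3.3 = 1.71 mA.
Check: I_B = (3.1 − 2.15)/12 = 0.0792 mA, and β·I_B = 7.92 mA > I_C, confirming saturation.

saturation; I_C ≈ 1.7 mA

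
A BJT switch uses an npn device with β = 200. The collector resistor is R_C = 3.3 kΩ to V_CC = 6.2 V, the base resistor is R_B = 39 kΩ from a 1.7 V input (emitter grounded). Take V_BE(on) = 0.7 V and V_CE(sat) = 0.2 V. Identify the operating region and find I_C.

Assume active: I_B = (1.7 − 0.7)/39 = 0.0256 mA, giving I_C = β·I_B = 5.13 mA.
But then V_CE = 6.2 − 5.13×3.3 = -10.7 V < V_CE(sat) = 0.2 V — impossible in the active region.
So the transistor is saturated. With V_CE = 0.2 V, I_C = (V_CC − 0.2)/R_C = 6/3.3 = 1.82 mA.
Check: β·I_B = 5.13 mA > I_C = 1.82 mA, confirming saturation.

saturation; I_C ≈ 1.8 mA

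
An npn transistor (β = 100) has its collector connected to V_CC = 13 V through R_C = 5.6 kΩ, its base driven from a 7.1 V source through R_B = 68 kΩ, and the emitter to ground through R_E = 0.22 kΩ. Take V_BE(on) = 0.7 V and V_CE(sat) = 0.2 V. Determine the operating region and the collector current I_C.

Assume active: I_B = (7.1 − 0.7)/(68 + 101×0.22) = 0.0709 mA, I_C = β·I_B = 7.09 mA.
Then V_CE = 13 − 7.09×5.6 − 7.16×0.22 = -28.3 V < 0.2 V — the active assumption fails.
Re-solve with V_CE = 0.2 V. KCL at the emitter: V_E/R_E = (V_BB−0.7−V_E)/R_B + (V_CC−0.2−V_E)/R_C, giving V_E = 0.502 V.
I_C = (V_CC − 0.2 − V_E)/R_C = (12.8 − 0.502)/5.6 = 2.2 mA.
Check: I_B = (6.4 − 0.502)/68 = 0.0867 mA, and β·I_B = 8.67 mA > I_C, confirming saturation.

saturation; I_C ≈ 2.2 mA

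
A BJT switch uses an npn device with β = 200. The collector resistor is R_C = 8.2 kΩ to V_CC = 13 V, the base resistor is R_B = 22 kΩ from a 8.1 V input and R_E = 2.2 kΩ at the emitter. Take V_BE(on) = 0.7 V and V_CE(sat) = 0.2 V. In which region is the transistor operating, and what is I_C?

Assume active: I_B = (8.1 − 0.7)/(22 + 201×2.2) = 0.0159 mA, I_C = β·I_B = 3.19 mA.
Then V_CE = 13 − 3.19×8.2 − 3.2×2.2 = -20.2 V < 0.2 V — the active assumption fails.
Re-solve with V_CE = 0.2 V. KCL at the emitter: V_E/R_E = (V_BB−0.7−V_E)/R_B + (V_CC−0.2−V_E)/R_C, giving V_E = 3.05 V.
I_C = (V_CC − 0.2 − V_E)/R_C = (12.8 − 3.05)/8.2 = 1.19 mA.
Check: I_B = (7.4 − 3.05)/22 = 0.198 mA, and β·I_B = 39.5 mA > I_C, confirming saturation.

saturation; I_C ≈ 1.2 mA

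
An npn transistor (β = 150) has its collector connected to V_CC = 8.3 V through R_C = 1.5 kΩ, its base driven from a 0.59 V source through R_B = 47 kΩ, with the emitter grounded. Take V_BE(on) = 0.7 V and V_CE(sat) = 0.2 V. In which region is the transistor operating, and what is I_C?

V_BB = 0.59 V ≤ V_BE(on) = 0.7 V, so the base-emitter junction is not forward biased.
The transistor is in cutoff: I_B = I_C = 0.

cutoff; I_C ≈ 0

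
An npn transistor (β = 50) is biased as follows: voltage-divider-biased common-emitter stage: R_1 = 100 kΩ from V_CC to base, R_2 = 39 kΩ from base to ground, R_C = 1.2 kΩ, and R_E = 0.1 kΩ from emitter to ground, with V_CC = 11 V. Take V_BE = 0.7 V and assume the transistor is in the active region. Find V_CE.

Thevenize the base divider: V_Th = V_CC·R_2/(R_1+R_2) = 11×39/139 = 3.09 V, R_Th = R_1‖R_2 = 28.1 kΩ.
Base-emitter loop: V_Th = I_B·R_Th + V_BE + (β+1)I_B·R_E, so I_B = (3.09 − 0.7) / (28.1 + 51×0.1) = 0.072 mA.
I_C = β·I_B = 50×0.072 = 3.6 mA, and I_E = (β+1)I_B = 3.67 mA.
V_CE = V_CC − I_C·R_C − I_E·R_E = 11 − 3.6×1.2 − 3.67×0.1 = 6.31 V.
V_CE = 6.31 V > 0.2 V confirms active-region operation.

V_CE ≈ 6.3 V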